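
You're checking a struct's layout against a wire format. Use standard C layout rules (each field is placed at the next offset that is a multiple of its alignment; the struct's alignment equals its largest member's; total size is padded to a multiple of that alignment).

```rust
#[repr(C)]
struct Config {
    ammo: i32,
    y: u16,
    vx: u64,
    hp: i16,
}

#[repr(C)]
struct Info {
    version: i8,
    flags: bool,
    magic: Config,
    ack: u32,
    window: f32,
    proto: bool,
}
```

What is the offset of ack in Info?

32

Config: 0..4  ammo  (4B, 4-aligned); 4..6  y  (2B, 2-aligned); 6..8  -- padding (2B); 8..16  vx  (8B, 8-aligned); 16..18  hp  (2B, 2-aligned); 18..24  -- tail padding (6B); sizeof = 24, alignof = 8
0..1  version  (1B, 1-aligned)
1..2  flags  (1B, 1-aligned)
2..8  -- padding (6B)
8..32  magic  (24B, 8-aligned)
32..36  ack  (4B, 4-aligned)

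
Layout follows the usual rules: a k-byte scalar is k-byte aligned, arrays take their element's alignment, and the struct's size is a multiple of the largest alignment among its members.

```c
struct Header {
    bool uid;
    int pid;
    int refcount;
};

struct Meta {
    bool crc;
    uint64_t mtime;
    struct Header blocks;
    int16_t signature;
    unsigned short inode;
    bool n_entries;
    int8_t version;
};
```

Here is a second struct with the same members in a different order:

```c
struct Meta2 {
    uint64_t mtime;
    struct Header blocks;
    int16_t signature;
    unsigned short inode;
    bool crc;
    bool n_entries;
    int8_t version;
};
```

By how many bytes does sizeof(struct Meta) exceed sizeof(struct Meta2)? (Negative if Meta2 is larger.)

Header: 0..1  uid  (1B, 1-aligned); 1..4  -- padding (3B); 4..8  pid  (4B, 4-aligned); 8..12  refcount  (4B, 4-aligned); sizeof = 12, alignof = 4
0..1  crc  (1B, 1-aligned)
1..8  -- padding (7B)
8..16  mtime  (8B, 8-aligned)
16..28  blocks  (12B, 4-aligned)
28..30  signature  (2B, 2-aligned)
30..32  inode  (2B, 2-aligned)
32..33  n_entries  (1B, 1-aligned)
33..34  version  (1B, 1-aligned)
34..40  -- tail padding (6B)
sizeof = 40, alignof = 8
— Meta2 —
0..8  mtime  (8B, 8-aligned)
8..20  blocks  (12B, 4-aligned)
20..22  signature  (2B, 2-aligned)
22..24  inode  (2B, 2-aligned)
24..25  crc  (1B, 1-aligned)
25..26  n_entries  (1B, 1-aligned)
26..27  version  (1B, 1-aligned)
27..32  -- tail padding (5B)
sizeof = 32, alignof = 8
40 − 32 = 8

8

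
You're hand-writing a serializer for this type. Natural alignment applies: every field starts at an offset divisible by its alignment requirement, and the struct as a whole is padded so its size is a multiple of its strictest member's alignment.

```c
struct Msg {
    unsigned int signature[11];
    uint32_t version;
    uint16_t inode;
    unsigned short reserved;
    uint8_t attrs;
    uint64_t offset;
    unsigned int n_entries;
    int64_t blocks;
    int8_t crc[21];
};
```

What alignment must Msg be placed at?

member alignments: signature=4, version=4, inode=2, reserved=2, attrs=1, offset=8, n_entries=4, blocks=8, crc=1
max = 8

8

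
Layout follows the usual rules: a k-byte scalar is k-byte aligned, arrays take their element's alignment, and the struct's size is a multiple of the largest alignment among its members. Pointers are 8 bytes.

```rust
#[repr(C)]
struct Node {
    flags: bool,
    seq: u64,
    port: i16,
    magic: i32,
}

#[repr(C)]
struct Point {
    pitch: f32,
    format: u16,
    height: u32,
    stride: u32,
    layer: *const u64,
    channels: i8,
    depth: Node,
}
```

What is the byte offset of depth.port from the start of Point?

Node: 0..1  flags  (1B, 1-aligned); 1..8  -- padding (7B); 8..16  seq  (8B, 8-aligned); 16..18  port  (2B, 2-aligned); 18..20  -- padding (2B); 20..24  magic  (4B, 4-aligned); sizeof = 24, alignof = 8
0..4  pitch  (4B, 4-aligned)
4..6  format  (2B, 2-aligned)
6..8  -- padding (2B)
8..12  height  (4B, 4-aligned)
12..16  stride  (4B, 4-aligned)
16..24  layer  (8B, 8-aligned)
24..25  channels  (1B, 1-aligned)
25..32  -- padding (7B)
32..56  depth  (24B, 8-aligned)
within Node: port at 16
32 + 16 = 48

48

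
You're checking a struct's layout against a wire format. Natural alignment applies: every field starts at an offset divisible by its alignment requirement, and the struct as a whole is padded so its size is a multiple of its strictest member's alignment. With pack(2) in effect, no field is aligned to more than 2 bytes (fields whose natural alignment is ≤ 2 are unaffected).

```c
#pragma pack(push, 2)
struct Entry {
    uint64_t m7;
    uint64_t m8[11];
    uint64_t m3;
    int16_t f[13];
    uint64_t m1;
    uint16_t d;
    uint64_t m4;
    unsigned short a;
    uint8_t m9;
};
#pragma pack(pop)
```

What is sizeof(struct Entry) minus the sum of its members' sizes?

1

0..8  m7  (8B, 2-aligned)
8..96  m8  (88B, 2-aligned)
96..104  m3  (8B, 2-aligned)
104..130  f  (26B, 2-aligned)
130..138  m1  (8B, 2-aligned)
138..140  d  (2B, 2-aligned)
140..148  m4  (8B, 2-aligned)
148..150  a  (2B, 2-aligned)
150..151  m9  (1B, 1-aligned)
151..152  -- tail padding (1B)
sizeof = 152, alignof = 2
data bytes 151, size 152 → padding 1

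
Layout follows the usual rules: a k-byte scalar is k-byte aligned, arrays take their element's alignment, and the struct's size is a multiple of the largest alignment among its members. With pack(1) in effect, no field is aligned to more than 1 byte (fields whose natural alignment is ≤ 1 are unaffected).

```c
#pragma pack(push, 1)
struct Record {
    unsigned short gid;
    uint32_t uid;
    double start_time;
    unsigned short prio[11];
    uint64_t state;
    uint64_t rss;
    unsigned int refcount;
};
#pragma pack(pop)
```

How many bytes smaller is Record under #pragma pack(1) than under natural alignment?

8

natural layout:
  0..2  gid  (2B, 2-aligned)
  2..4  -- padding (2B)
  4..8  uid  (4B, 4-aligned)
  8..16  start_time  (8B, 8-aligned)
  16..38  prio  (22B, 2-aligned)
  38..40  -- padding (2B)
  40..48  state  (8B, 8-aligned)
  48..56  rss  (8B, 8-aligned)
  56..60  refcount  (4B, 4-aligned)
  60..64  -- tail padding (4B)
  sizeof = 64, alignof = 8
packed(1) layout:
  0..2  gid  (2B, 1-aligned)
  2..6  uid  (4B, 1-aligned)
  6..14  start_time  (8B, 1-aligned)
  14..36  prio  (22B, 1-aligned)
  36..44  state  (8B, 1-aligned)
  44..52  rss  (8B, 1-aligned)
  52..56  refcount  (4B, 1-aligned)
  sizeof = 56, alignof = 1
64 − 56 = 8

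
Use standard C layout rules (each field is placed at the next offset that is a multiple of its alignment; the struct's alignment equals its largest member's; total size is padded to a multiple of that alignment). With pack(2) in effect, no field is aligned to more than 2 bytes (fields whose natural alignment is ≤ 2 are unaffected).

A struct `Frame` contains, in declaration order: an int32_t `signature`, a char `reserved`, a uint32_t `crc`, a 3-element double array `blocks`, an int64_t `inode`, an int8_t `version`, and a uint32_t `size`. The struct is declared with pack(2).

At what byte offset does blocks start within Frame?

signature at 0 (size 4, align 2) → ends 4
reserved at 4 (size 1, align 1) → ends 5
pad 1 to align 2 for crc
crc at 6 (size 4, align 2) → ends 10
blocks at 10 (size 24, align 2) → ends 34

10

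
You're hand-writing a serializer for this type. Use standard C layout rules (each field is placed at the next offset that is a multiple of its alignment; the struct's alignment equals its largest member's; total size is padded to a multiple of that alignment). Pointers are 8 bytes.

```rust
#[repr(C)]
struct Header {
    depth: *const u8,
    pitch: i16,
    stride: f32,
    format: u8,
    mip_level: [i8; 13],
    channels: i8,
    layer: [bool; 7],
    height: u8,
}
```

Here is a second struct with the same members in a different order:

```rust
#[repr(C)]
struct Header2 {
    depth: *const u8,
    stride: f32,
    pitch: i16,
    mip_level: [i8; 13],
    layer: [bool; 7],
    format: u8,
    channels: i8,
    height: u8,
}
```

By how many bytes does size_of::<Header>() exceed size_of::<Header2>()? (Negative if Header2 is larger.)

0

@0: depth [8B, align 8] → 8
@8: pitch [2B, align 2] → 10
+2 pad (align 4)
@12: stride [4B, align 4] → 16
@16: format [1B, align 1] → 17
@17: mip_level [13B, align 1] → 30
@30: channels [1B, align 1] → 31
@31: layer [7B, align 1] → 38
@38: height [1B, align 1] → 39
+1 tail pad (align 8)
size 40, align 8
— Header2 —
@0: depth [8B, align 8] → 8
@8: stride [4B, align 4] → 12
@12: pitch [2B, align 2] → 14
@14: mip_level [13B, align 1] → 27
@27: layer [7B, align 1] → 34
@34: format [1B, align 1] → 35
@35: channels [1B, align 1] → 36
@36: height [1B, align 1] → 37
+3 tail pad (align 8)
size 40, align 8
40 − 40 = 0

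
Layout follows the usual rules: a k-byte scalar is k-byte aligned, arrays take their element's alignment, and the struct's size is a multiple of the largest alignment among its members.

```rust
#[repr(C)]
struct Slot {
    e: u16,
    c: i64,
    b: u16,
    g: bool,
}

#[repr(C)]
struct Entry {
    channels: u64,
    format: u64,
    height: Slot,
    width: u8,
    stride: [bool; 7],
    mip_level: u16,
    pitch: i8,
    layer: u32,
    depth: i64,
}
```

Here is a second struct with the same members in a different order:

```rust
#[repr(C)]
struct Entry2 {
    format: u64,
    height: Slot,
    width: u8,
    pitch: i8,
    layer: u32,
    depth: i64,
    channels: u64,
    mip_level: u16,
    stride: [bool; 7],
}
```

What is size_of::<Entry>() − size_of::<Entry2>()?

Slot: @0: e [2B, align 2] → 2; +6 pad (align 8); @8: c [8B, align 8] → 16; @16: b [2B, align 2] → 18; @18: g [1B, align 1] → 19; +5 tail pad (align 8); size 24, align 8
@0: channels [8B, align 8] → 8
@8: format [8B, align 8] → 16
@16: height [24B, align 8] → 40
@40: width [1B, align 1] → 41
@41: stride [7B, align 1] → 48
@48: mip_level [2B, align 2] → 50
@50: pitch [1B, align 1] → 51
+1 pad (align 4)
@52: layer [4B, align 4] → 56
@56: depth [8B, align 8] → 64
size 64, align 8
— Entry2 —
@0: format [8B, align 8] → 8
@8: height [24B, align 8] → 32
@32: width [1B, align 1] → 33
@33: pitch [1B, align 1] → 34
+2 pad (align 4)
@36: layer [4B, align 4] → 40
@40: depth [8B, align 8] → 48
@48: channels [8B, align 8] → 56
@56: mip_level [2B, align 2] → 58
@58: stride [7B, align 1] → 65
+7 tail pad (align 8)
size 72, align 8
64 − 72 = -8

-8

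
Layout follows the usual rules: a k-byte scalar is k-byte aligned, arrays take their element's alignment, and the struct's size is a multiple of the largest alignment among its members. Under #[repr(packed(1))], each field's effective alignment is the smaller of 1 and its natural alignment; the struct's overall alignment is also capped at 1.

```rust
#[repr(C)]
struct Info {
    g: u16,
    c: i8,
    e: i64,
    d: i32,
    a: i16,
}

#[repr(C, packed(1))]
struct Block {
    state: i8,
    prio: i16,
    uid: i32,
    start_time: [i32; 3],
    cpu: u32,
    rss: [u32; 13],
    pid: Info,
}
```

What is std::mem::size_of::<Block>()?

Info: 0..2  g  (2B, 2-aligned); 2..3  c  (1B, 1-aligned); 3..8  -- padding (5B); 8..16  e  (8B, 8-aligned); 16..20  d  (4B, 4-aligned); 20..22  a  (2B, 2-aligned); 22..24  -- tail padding (2B); sizeof = 24, alignof = 8
0..1  state  (1B, 1-aligned)
1..3  prio  (2B, 1-aligned)
3..7  uid  (4B, 1-aligned)
7..19  start_time  (12B, 1-aligned)
19..23  cpu  (4B, 1-aligned)
23..75  rss  (52B, 1-aligned)
75..99  pid  (24B, 1-aligned)
sizeof = 99, alignof = 1

99 bytes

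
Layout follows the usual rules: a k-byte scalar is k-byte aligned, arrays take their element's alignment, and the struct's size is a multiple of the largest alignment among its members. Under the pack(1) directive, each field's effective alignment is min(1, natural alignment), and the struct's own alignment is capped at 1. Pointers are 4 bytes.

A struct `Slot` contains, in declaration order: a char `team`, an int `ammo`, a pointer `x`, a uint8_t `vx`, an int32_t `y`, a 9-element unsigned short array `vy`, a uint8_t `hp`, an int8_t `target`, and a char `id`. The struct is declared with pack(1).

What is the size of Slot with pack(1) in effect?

team at 0 (size 1, align 1) → ends 1
ammo at 1 (size 4, align 1) → ends 5
x at 5 (size 4, align 1) → ends 9
vx at 9 (size 1, align 1) → ends 10
y at 10 (size 4, align 1) → ends 14
vy at 14 (size 18, align 1) → ends 32
hp at 32 (size 1, align 1) → ends 33
target at 33 (size 1, align 1) → ends 34
id at 34 (size 1, align 1) → ends 35
total 35 bytes, alignment 1

35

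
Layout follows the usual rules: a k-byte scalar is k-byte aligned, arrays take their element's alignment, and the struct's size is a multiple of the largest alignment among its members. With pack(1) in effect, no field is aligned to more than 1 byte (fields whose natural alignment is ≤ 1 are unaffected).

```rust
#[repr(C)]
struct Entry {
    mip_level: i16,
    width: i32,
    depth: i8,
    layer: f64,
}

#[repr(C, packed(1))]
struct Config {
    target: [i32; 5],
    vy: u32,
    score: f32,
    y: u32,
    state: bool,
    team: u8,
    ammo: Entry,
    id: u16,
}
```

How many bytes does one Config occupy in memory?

60 bytes

Entry: 0..2  mip_level  (2B, 2-aligned); 2..4  -- padding (2B); 4..8  width  (4B, 4-aligned); 8..9  depth  (1B, 1-aligned); 9..16  -- padding (7B); 16..24  layer  (8B, 8-aligned); sizeof = 24, alignof = 8
0..20  target  (20B, 1-aligned)
20..24  vy  (4B, 1-aligned)
24..28  score  (4B, 1-aligned)
28..32  y  (4B, 1-aligned)
32..33  state  (1B, 1-aligned)
33..34  team  (1B, 1-aligned)
34..58  ammo  (24B, 1-aligned)
58..60  id  (2B, 1-aligned)
sizeof = 60, alignof = 1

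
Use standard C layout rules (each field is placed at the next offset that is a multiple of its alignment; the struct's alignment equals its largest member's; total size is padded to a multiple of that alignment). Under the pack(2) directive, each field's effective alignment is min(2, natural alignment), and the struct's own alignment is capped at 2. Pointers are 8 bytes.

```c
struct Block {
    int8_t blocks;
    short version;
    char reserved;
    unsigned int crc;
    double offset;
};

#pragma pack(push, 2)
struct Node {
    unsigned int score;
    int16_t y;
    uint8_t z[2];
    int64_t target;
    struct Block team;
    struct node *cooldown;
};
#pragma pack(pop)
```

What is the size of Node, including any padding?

48

Block: 0..1  blocks  (1B, 1-aligned); 1..2  -- padding (1B); 2..4  version  (2B, 2-aligned); 4..5  reserved  (1B, 1-aligned); 5..8  -- padding (3B); 8..12  crc  (4B, 4-aligned); 12..16  -- padding (4B); 16..24  offset  (8B, 8-aligned); sizeof = 24, alignof = 8
0..4  score  (4B, 2-aligned)
4..6  y  (2B, 2-aligned)
6..8  z  (2B, 1-aligned)
8..16  target  (8B, 2-aligned)
16..40  team  (24B, 2-aligned)
40..48  cooldown  (8B, 2-aligned)
sizeof = 48, alignof = 2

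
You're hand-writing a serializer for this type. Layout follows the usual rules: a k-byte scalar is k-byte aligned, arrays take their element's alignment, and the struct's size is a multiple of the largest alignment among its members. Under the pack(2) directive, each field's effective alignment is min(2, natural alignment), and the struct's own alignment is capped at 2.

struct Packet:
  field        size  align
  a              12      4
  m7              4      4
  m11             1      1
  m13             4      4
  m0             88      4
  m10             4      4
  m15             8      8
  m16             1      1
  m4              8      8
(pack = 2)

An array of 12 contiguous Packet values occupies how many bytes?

1584

0..12  a  (12B, 2-aligned)
12..16  m7  (4B, 2-aligned)
16..17  m11  (1B, 1-aligned)
17..18  -- padding (1B)
18..22  m13  (4B, 2-aligned)
22..110  m0  (88B, 2-aligned)
110..114  m10  (4B, 2-aligned)
114..122  m15  (8B, 2-aligned)
122..123  m16  (1B, 1-aligned)
123..124  -- padding (1B)
124..132  m4  (8B, 2-aligned)
sizeof = 132, alignof = 2
array of 12: 12 × 132 = 1584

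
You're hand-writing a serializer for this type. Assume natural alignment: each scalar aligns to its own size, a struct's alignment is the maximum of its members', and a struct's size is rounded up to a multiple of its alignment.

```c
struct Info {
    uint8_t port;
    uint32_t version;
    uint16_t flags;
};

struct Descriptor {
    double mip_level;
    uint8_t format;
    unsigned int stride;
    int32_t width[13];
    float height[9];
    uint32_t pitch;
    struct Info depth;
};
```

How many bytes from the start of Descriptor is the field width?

Info: @0: port [1B, align 1] → 1; +3 pad (align 4); @4: version [4B, align 4] → 8; @8: flags [2B, align 2] → 10; +2 tail pad (align 4); size 12, align 4
@0: mip_level [8B, align 8] → 8
@8: format [1B, align 1] → 9
+3 pad (align 4)
@12: stride [4B, align 4] → 16
@16: width [52B, align 4] → 68

16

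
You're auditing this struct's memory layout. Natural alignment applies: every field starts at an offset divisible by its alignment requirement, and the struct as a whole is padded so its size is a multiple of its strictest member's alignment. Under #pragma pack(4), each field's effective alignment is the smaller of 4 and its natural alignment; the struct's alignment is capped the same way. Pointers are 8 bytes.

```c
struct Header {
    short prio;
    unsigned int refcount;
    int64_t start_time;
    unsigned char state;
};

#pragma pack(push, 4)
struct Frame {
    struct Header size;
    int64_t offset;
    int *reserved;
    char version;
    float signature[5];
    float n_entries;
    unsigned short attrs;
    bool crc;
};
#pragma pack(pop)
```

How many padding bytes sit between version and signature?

Header: @0: prio [2B, align 2] → 2; +2 pad (align 4); @4: refcount [4B, align 4] → 8; @8: start_time [8B, align 8] → 16; @16: state [1B, align 1] → 17; +7 tail pad (align 8); size 24, align 8
@0: size [24B, align 4] → 24
@24: offset [8B, align 4] → 32
@32: reserved [8B, align 4] → 40
@40: version [1B, align 1] → 41
+3 pad (align 4)
@44: signature [20B, align 4] → 64

3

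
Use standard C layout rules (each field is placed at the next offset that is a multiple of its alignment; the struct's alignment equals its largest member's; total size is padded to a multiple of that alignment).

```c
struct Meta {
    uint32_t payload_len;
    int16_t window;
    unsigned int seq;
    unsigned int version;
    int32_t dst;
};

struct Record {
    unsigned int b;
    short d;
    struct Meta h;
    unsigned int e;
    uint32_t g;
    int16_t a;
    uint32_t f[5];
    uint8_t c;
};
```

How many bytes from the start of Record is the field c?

Meta: payload_len at 0 (size 4, align 4) → ends 4; window at 4 (size 2, align 2) → ends 6; pad 2 to align 4 for seq; seq at 8 (size 4, align 4) → ends 12; version at 12 (size 4, align 4) → ends 16; dst at 16 (size 4, align 4) → ends 20; total 20 bytes, alignment 4
b at 0 (size 4, align 4) → ends 4
d at 4 (size 2, align 2) → ends 6
pad 2 to align 4 for h
h at 8 (size 20, align 4) → ends 28
e at 28 (size 4, align 4) → ends 32
g at 32 (size 4, align 4) → ends 36
a at 36 (size 2, align 2) → ends 38
pad 2 to align 4 for f
f at 40 (size 20, align 4) → ends 60
c at 60 (size 1, align 1) → ends 61

60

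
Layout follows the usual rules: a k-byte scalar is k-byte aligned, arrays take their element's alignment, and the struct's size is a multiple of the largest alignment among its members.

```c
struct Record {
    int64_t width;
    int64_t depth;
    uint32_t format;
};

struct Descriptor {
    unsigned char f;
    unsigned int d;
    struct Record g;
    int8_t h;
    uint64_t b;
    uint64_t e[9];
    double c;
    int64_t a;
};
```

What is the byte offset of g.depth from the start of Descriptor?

16

Record: width at 0 (size 8, align 8) → ends 8; depth at 8 (size 8, align 8) → ends 16; format at 16 (size 4, align 4) → ends 20; tail pad 4 to reach multiple of 8; total 24 bytes, alignment 8
f at 0 (size 1, align 1) → ends 1
pad 3 to align 4 for d
d at 4 (size 4, align 4) → ends 8
g at 8 (size 24, align 8) → ends 32
within Record: depth at 8
8 + 8 = 16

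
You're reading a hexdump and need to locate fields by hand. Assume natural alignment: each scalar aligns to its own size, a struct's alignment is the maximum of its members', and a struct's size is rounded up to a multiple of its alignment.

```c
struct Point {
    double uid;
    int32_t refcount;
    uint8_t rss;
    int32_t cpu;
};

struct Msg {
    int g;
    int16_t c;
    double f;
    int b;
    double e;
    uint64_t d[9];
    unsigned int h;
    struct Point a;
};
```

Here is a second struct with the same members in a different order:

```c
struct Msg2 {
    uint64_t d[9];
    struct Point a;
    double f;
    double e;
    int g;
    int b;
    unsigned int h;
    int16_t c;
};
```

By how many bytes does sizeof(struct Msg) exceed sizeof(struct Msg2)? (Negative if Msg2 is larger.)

Point: 0..8  uid  (8B, 8-aligned); 8..12  refcount  (4B, 4-aligned); 12..13  rss  (1B, 1-aligned); 13..16  -- padding (3B); 16..20  cpu  (4B, 4-aligned); 20..24  -- tail padding (4B); sizeof = 24, alignof = 8
0..4  g  (4B, 4-aligned)
4..6  c  (2B, 2-aligned)
6..8  -- padding (2B)
8..16  f  (8B, 8-aligned)
16..20  b  (4B, 4-aligned)
20..24  -- padding (4B)
24..32  e  (8B, 8-aligned)
32..104  d  (72B, 8-aligned)
104..108  h  (4B, 4-aligned)
108..112  -- padding (4B)
112..136  a  (24B, 8-aligned)
sizeof = 136, alignof = 8
— Msg2 —
0..72  d  (72B, 8-aligned)
72..96  a  (24B, 8-aligned)
96..104  f  (8B, 8-aligned)
104..112  e  (8B, 8-aligned)
112..116  g  (4B, 4-aligned)
116..120  b  (4B, 4-aligned)
120..124  h  (4B, 4-aligned)
124..126  c  (2B, 2-aligned)
126..128  -- tail padding (2B)
sizeof = 128, alignof = 8
136 − 128 = 8

8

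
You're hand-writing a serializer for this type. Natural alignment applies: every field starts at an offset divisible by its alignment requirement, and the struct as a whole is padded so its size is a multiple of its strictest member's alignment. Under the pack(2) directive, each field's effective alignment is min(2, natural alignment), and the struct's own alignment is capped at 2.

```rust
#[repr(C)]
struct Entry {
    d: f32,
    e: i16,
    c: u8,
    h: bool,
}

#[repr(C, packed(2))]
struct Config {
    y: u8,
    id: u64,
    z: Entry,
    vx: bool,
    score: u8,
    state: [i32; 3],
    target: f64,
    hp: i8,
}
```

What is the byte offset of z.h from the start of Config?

Entry: @0: d [4B, align 4] → 4; @4: e [2B, align 2] → 6; @6: c [1B, align 1] → 7; @7: h [1B, align 1] → 8; size 8, align 4
@0: y [1B, align 1] → 1
+1 pad (align 2)
@2: id [8B, align 2] → 10
@10: z [8B, align 2] → 18
within Entry: h at 7
10 + 7 = 17

17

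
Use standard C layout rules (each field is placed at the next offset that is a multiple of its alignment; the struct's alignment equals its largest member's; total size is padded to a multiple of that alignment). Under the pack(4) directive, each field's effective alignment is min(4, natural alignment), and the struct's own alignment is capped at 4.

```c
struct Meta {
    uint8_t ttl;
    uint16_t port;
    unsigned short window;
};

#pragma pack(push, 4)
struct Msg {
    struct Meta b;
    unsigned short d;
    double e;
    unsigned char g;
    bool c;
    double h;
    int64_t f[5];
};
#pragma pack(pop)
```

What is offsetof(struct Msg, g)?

Meta: ttl at 0 (size 1, align 1) → ends 1; pad 1 to align 2 for port; port at 2 (size 2, align 2) → ends 4; window at 4 (size 2, align 2) → ends 6; total 6 bytes, alignment 2
b at 0 (size 6, align 2) → ends 6
d at 6 (size 2, align 2) → ends 8
e at 8 (size 8, align 4) → ends 16
g at 16 (size 1, align 1) → ends 17

16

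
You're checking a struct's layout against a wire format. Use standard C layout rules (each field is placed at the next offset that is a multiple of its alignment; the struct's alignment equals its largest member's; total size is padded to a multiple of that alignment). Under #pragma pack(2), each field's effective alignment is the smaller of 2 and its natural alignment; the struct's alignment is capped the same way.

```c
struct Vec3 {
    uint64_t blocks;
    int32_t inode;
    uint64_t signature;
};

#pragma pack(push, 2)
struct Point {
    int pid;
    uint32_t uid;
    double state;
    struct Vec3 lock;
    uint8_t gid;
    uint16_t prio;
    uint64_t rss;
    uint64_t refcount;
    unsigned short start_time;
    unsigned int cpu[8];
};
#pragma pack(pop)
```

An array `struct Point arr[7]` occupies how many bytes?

658

Vec3: @0: blocks [8B, align 8] → 8; @8: inode [4B, align 4] → 12; +4 pad (align 8); @16: signature [8B, align 8] → 24; size 24, align 8
@0: pid [4B, align 2] → 4
@4: uid [4B, align 2] → 8
@8: state [8B, align 2] → 16
@16: lock [24B, align 2] → 40
@40: gid [1B, align 1] → 41
+1 pad (align 2)
@42: prio [2B, align 2] → 44
@44: rss [8B, align 2] → 52
@52: refcount [8B, align 2] → 60
@60: start_time [2B, align 2] → 62
@62: cpu [32B, align 2] → 94
size 94, align 2
array of 7: 7 × 94 = 658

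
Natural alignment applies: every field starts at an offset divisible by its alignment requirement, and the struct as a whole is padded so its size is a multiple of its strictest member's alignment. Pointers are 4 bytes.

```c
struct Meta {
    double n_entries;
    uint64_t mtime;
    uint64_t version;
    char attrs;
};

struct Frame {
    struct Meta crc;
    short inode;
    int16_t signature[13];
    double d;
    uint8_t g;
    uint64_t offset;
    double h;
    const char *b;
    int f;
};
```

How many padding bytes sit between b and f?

0

Meta: n_entries at 0 (size 8, align 8) → ends 8; mtime at 8 (size 8, align 8) → ends 16; version at 16 (size 8, align 8) → ends 24; attrs at 24 (size 1, align 1) → ends 25; tail pad 7 to reach multiple of 8; total 32 bytes, alignment 8
crc at 0 (size 32, align 8) → ends 32
inode at 32 (size 2, align 2) → ends 34
signature at 34 (size 26, align 2) → ends 60
pad 4 to align 8 for d
d at 64 (size 8, align 8) → ends 72
g at 72 (size 1, align 1) → ends 73
pad 7 to align 8 for offset
offset at 80 (size 8, align 8) → ends 88
h at 88 (size 8, align 8) → ends 96
b at 96 (size 4, align 4) → ends 100
f at 100 (size 4, align 4) → ends 104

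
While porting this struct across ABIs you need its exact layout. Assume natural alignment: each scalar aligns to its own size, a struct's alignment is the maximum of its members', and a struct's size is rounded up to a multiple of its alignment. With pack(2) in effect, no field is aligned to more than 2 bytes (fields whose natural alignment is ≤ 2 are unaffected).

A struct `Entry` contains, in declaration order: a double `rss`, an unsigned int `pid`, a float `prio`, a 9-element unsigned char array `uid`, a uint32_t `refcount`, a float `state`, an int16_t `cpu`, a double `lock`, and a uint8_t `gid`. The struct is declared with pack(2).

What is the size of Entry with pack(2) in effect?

rss at 0 (size 8, align 2) → ends 8
pid at 8 (size 4, align 2) → ends 12
prio at 12 (size 4, align 2) → ends 16
uid at 16 (size 9, align 1) → ends 25
pad 1 to align 2 for refcount
refcount at 26 (size 4, align 2) → ends 30
state at 30 (size 4, align 2) → ends 34
cpu at 34 (size 2, align 2) → ends 36
lock at 36 (size 8, align 2) → ends 44
gid at 44 (size 1, align 1) → ends 45
tail pad 1 to reach multiple of 2
total 46 bytes, alignment 2

46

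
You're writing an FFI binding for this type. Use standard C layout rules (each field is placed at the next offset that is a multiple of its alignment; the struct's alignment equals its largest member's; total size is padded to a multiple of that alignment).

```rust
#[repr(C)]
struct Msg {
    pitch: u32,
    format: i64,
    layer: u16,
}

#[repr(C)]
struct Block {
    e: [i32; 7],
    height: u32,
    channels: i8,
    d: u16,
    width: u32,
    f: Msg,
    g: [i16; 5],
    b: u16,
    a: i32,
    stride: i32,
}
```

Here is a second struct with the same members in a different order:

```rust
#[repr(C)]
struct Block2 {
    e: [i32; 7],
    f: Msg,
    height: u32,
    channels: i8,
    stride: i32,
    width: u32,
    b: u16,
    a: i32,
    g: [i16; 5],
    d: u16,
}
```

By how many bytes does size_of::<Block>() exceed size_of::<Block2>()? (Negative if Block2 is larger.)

-8

Msg: @0: pitch [4B, align 4] → 4; +4 pad (align 8); @8: format [8B, align 8] → 16; @16: layer [2B, align 2] → 18; +6 tail pad (align 8); size 24, align 8
@0: e [28B, align 4] → 28
@28: height [4B, align 4] → 32
@32: channels [1B, align 1] → 33
+1 pad (align 2)
@34: d [2B, align 2] → 36
@36: width [4B, align 4] → 40
@40: f [24B, align 8] → 64
@64: g [10B, align 2] → 74
@74: b [2B, align 2] → 76
@76: a [4B, align 4] → 80
@80: stride [4B, align 4] → 84
+4 tail pad (align 8)
size 88, align 8
— Block2 —
@0: e [28B, align 4] → 28
+4 pad (align 8)
@32: f [24B, align 8] → 56
@56: height [4B, align 4] → 60
@60: channels [1B, align 1] → 61
+3 pad (align 4)
@64: stride [4B, align 4] → 68
@68: width [4B, align 4] → 72
@72: b [2B, align 2] → 74
+2 pad (align 4)
@76: a [4B, align 4] → 80
@80: g [10B, align 2] → 90
@90: d [2B, align 2] → 92
+4 tail pad (align 8)
size 96, align 8
88 − 96 = -8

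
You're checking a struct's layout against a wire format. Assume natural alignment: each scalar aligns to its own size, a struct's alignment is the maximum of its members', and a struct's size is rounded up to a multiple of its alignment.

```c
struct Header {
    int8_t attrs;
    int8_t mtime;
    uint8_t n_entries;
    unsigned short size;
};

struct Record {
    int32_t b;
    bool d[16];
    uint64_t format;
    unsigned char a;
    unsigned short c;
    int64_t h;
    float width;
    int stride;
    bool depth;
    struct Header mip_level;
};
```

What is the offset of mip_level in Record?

Header: 0..1  attrs  (1B, 1-aligned); 1..2  mtime  (1B, 1-aligned); 2..3  n_entries  (1B, 1-aligned); 3..4  -- padding (1B); 4..6  size  (2B, 2-aligned); sizeof = 6, alignof = 2
0..4  b  (4B, 4-aligned)
4..20  d  (16B, 1-aligned)
20..24  -- padding (4B)
24..32  format  (8B, 8-aligned)
32..33  a  (1B, 1-aligned)
33..34  -- padding (1B)
34..36  c  (2B, 2-aligned)
36..40  -- padding (4B)
40..48  h  (8B, 8-aligned)
48..52  width  (4B, 4-aligned)
52..56  stride  (4B, 4-aligned)
56..57  depth  (1B, 1-aligned)
57..58  -- padding (1B)
58..64  mip_level  (6B, 2-aligned)

58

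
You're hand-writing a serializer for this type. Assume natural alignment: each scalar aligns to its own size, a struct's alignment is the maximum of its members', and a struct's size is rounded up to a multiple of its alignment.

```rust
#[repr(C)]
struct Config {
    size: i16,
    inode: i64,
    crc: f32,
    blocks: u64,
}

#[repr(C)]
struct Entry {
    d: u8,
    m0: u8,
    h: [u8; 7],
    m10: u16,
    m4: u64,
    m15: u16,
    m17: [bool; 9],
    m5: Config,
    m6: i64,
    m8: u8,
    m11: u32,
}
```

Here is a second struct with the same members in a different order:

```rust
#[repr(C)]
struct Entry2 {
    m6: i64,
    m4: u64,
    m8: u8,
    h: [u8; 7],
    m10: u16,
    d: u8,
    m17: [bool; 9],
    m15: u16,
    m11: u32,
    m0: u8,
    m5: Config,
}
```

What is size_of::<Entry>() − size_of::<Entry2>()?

Config: 0..2  size  (2B, 2-aligned); 2..8  -- padding (6B); 8..16  inode  (8B, 8-aligned); 16..20  crc  (4B, 4-aligned); 20..24  -- padding (4B); 24..32  blocks  (8B, 8-aligned); sizeof = 32, alignof = 8
0..1  d  (1B, 1-aligned)
1..2  m0  (1B, 1-aligned)
2..9  h  (7B, 1-aligned)
9..10  -- padding (1B)
10..12  m10  (2B, 2-aligned)
12..16  -- padding (4B)
16..24  m4  (8B, 8-aligned)
24..26  m15  (2B, 2-aligned)
26..35  m17  (9B, 1-aligned)
35..40  -- padding (5B)
40..72  m5  (32B, 8-aligned)
72..80  m6  (8B, 8-aligned)
80..81  m8  (1B, 1-aligned)
81..84  -- padding (3B)
84..88  m11  (4B, 4-aligned)
sizeof = 88, alignof = 8
— Entry2 —
0..8  m6  (8B, 8-aligned)
8..16  m4  (8B, 8-aligned)
16..17  m8  (1B, 1-aligned)
17..24  h  (7B, 1-aligned)
24..26  m10  (2B, 2-aligned)
26..27  d  (1B, 1-aligned)
27..36  m17  (9B, 1-aligned)
36..38  m15  (2B, 2-aligned)
38..40  -- padding (2B)
40..44  m11  (4B, 4-aligned)
44..45  m0  (1B, 1-aligned)
45..48  -- padding (3B)
48..80  m5  (32B, 8-aligned)
sizeof = 80, alignof = 8
88 − 80 = 8

8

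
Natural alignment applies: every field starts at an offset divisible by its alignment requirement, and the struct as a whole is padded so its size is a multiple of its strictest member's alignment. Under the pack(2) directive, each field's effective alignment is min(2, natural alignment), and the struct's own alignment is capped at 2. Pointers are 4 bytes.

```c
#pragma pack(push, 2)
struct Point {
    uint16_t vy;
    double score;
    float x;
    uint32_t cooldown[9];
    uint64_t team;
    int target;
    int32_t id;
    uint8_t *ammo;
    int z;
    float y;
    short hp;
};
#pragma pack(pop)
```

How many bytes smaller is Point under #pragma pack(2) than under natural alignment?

8

natural layout:
  0..2  vy  (2B, 2-aligned)
  2..8  -- padding (6B)
  8..16  score  (8B, 8-aligned)
  16..20  x  (4B, 4-aligned)
  20..56  cooldown  (36B, 4-aligned)
  56..64  team  (8B, 8-aligned)
  64..68  target  (4B, 4-aligned)
  68..72  id  (4B, 4-aligned)
  72..76  ammo  (4B, 4-aligned)
  76..80  z  (4B, 4-aligned)
  80..84  y  (4B, 4-aligned)
  84..86  hp  (2B, 2-aligned)
  86..88  -- tail padding (2B)
  sizeof = 88, alignof = 8
packed(2) layout:
  0..2  vy  (2B, 2-aligned)
  2..10  score  (8B, 2-aligned)
  10..14  x  (4B, 2-aligned)
  14..50  cooldown  (36B, 2-aligned)
  50..58  team  (8B, 2-aligned)
  58..62  target  (4B, 2-aligned)
  62..66  id  (4B, 2-aligned)
  66..70  ammo  (4B, 2-aligned)
  70..74  z  (4B, 2-aligned)
  74..78  y  (4B, 2-aligned)
  78..80  hp  (2B, 2-aligned)
  sizeof = 80, alignof = 2
88 − 80 = 8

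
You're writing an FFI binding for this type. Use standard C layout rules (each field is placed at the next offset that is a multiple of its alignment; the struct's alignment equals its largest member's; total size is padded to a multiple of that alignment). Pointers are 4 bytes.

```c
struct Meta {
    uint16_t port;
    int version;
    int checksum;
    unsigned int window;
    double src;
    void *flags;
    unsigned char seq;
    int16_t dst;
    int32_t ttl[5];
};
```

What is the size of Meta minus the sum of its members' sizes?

0..2  port  (2B, 2-aligned)
2..4  -- padding (2B)
4..8  version  (4B, 4-aligned)
8..12  checksum  (4B, 4-aligned)
12..16  window  (4B, 4-aligned)
16..24  src  (8B, 8-aligned)
24..28  flags  (4B, 4-aligned)
28..29  seq  (1B, 1-aligned)
29..30  -- padding (1B)
30..32  dst  (2B, 2-aligned)
32..52  ttl  (20B, 4-aligned)
52..56  -- tail padding (4B)
sizeof = 56, alignof = 8
data bytes 49, size 56 → padding 7

7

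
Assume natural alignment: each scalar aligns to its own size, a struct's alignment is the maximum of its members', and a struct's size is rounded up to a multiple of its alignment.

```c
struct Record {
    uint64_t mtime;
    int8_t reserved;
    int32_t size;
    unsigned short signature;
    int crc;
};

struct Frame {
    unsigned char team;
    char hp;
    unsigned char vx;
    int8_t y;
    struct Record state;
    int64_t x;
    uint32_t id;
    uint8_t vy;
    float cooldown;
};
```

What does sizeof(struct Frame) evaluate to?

Record: mtime at 0 (size 8, align 8) → ends 8; reserved at 8 (size 1, align 1) → ends 9; pad 3 to align 4 for size; size at 12 (size 4, align 4) → ends 16; signature at 16 (size 2, align 2) → ends 18; pad 2 to align 4 for crc; crc at 20 (size 4, align 4) → ends 24; total 24 bytes, alignment 8
team at 0 (size 1, align 1) → ends 1
hp at 1 (size 1, align 1) → ends 2
vx at 2 (size 1, align 1) → ends 3
y at 3 (size 1, align 1) → ends 4
pad 4 to align 8 for state
state at 8 (size 24, align 8) → ends 32
x at 32 (size 8, align 8) → ends 40
id at 40 (size 4, align 4) → ends 44
vy at 44 (size 1, align 1) → ends 45
pad 3 to align 4 for cooldown
cooldown at 48 (size 4, align 4) → ends 52
tail pad 4 to reach multiple of 8
total 56 bytes, alignment 8

56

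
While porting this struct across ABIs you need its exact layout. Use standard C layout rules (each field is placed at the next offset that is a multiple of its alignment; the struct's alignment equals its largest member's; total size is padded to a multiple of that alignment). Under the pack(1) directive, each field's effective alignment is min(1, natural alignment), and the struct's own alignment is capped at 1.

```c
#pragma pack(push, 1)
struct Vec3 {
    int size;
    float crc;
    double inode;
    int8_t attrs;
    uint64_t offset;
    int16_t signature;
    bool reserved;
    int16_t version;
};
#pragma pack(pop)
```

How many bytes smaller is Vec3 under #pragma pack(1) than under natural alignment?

natural layout:
  0..4  size  (4B, 4-aligned)
  4..8  crc  (4B, 4-aligned)
  8..16  inode  (8B, 8-aligned)
  16..17  attrs  (1B, 1-aligned)
  17..24  -- padding (7B)
  24..32  offset  (8B, 8-aligned)
  32..34  signature  (2B, 2-aligned)
  34..35  reserved  (1B, 1-aligned)
  35..36  -- padding (1B)
  36..38  version  (2B, 2-aligned)
  38..40  -- tail padding (2B)
  sizeof = 40, alignof = 8
packed(1) layout:
  0..4  size  (4B, 1-aligned)
  4..8  crc  (4B, 1-aligned)
  8..16  inode  (8B, 1-aligned)
  16..17  attrs  (1B, 1-aligned)
  17..25  offset  (8B, 1-aligned)
  25..27  signature  (2B, 1-aligned)
  27..28  reserved  (1B, 1-aligned)
  28..30  version  (2B, 1-aligned)
  sizeof = 30, alignof = 1
40 − 30 = 10

10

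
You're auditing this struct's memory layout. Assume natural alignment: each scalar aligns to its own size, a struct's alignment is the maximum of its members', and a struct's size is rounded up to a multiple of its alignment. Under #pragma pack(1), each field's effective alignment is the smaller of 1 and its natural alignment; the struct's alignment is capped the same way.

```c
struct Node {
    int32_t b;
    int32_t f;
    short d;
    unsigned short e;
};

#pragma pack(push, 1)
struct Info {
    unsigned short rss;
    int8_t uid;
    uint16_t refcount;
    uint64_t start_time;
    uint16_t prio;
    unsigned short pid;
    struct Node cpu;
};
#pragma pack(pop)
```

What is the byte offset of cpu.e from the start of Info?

27

Node: @0: b [4B, align 4] → 4; @4: f [4B, align 4] → 8; @8: d [2B, align 2] → 10; @10: e [2B, align 2] → 12; size 12, align 4
@0: rss [2B, align 1] → 2
@2: uid [1B, align 1] → 3
@3: refcount [2B, align 1] → 5
@5: start_time [8B, align 1] → 13
@13: prio [2B, align 1] → 15
@15: pid [2B, align 1] → 17
@17: cpu [12B, align 1] → 29
within Node: e at 10
17 + 10 = 27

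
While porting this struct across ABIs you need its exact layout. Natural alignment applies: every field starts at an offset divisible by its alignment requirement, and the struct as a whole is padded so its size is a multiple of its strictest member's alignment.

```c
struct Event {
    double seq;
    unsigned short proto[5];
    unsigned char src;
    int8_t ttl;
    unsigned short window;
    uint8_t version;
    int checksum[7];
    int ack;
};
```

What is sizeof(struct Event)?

56

0..8  seq  (8B, 8-aligned)
8..18  proto  (10B, 2-aligned)
18..19  src  (1B, 1-aligned)
19..20  ttl  (1B, 1-aligned)
20..22  window  (2B, 2-aligned)
22..23  version  (1B, 1-aligned)
23..24  -- padding (1B)
24..52  checksum  (28B, 4-aligned)
52..56  ack  (4B, 4-aligned)
sizeof = 56, alignof = 8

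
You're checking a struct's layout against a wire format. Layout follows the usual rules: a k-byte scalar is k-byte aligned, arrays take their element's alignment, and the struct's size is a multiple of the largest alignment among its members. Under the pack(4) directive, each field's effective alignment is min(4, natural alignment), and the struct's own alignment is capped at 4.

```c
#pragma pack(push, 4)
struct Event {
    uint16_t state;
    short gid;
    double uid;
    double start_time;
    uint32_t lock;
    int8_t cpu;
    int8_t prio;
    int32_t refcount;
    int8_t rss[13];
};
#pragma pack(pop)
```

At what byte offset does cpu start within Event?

24

state at 0 (size 2, align 2) → ends 2
gid at 2 (size 2, align 2) → ends 4
uid at 4 (size 8, align 4) → ends 12
start_time at 12 (size 8, align 4) → ends 20
lock at 20 (size 4, align 4) → ends 24
cpu at 24 (size 1, align 1) → ends 25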